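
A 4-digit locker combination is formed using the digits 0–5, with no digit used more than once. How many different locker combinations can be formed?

Choose and order 4 of the 6 symbols: the first digit has 6 options, the next 5, then 4, 3.
That product is 6 × 5 × 4 × 3 = 360.

360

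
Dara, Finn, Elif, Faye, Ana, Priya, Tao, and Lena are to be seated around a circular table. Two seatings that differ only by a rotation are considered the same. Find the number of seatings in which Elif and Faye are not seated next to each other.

3600

All circular seatings of 8 people number (7)! = 5040.
Those with Elif next to Faye: fuse the pair into one unit and seat 7 units around a circle — 2·(6)! = 1440.
Subtracting, 5040 − 1440 = 3600.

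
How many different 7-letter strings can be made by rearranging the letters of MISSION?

The 7 letters of MISSION have repeats: I appearing twice and S appearing twice.
The number of distinct arrangements is 7!/(2!·2!) = 5040/4 = 1260.

1260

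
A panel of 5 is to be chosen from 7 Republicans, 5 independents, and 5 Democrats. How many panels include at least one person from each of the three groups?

Unrestricted: C(17,5) = 6188 ways to pick any 5 of the 17.
Selections missing a whole group: no Republicans → C(10,5) = 252; no independents → C(12,5) = 792; no Democrats → C(12,5) = 792.
Add back selections omitting two groups (i.e. drawn from a single group): C(7,5) + C(5,5) + C(5,5) = 23.
By inclusion–exclusion: 6188 − 1836 + 23 = 4375.

4375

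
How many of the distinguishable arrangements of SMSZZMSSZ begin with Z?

Fix Z in the first position and arrange the remaining 8 letters.
Those 8 letters have M appearing twice, S appearing 4 times, and Z appearing twice, giving (8)!/(4!·2!·2!) = 420.

420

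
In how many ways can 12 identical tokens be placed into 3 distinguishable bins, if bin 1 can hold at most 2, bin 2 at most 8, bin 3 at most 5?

9

By stars and bars, unrestricted non-negative solutions to x_1+…+x_3 = 12 number C(12+2,2) = 91.
Subtract solutions that violate a single cap (substitute x_i' = x_i − (cap_i+1)): x_1 ≥ 3 gives C(11,2) = 55; x_2 ≥ 9 gives C(5,2) = 10; x_3 ≥ 6 gives C(8,2) = 28. Together 93.
Add back pairs where two caps are both exceeded: 1 + 10 + 0 = 11.
By inclusion–exclusion the count is 91 − 93 + 11 = 9.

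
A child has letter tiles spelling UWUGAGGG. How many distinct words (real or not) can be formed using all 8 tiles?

840

Letter multiplicities in UWUGAGGG: A×1, G×4, U×2, W×1.
The number of distinct arrangements is 8!/(4!·2!) = 40320/48 = 840.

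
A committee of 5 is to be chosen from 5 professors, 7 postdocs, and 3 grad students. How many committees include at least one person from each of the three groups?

1925

Unrestricted: C(15,5) = 3003 ways to pick any 5 of the 15.
Selections missing a whole group: no professors → C(10,5) = 252; no postdocs → C(8,5) = 56; no grad students → C(12,5) = 792.
Add back selections omitting two groups (i.e. drawn from a single group): C(5,5) + C(7,5) + C(3,5) = 22.
By inclusion–exclusion: 3003 − 1100 + 22 = 1925.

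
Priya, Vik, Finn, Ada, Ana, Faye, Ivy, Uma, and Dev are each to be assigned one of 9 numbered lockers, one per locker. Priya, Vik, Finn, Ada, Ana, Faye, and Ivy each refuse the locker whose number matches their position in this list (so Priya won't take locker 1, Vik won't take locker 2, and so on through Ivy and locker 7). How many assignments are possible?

Let Aᵢ (for 1 ≤ i ≤ 7) be the placements that put person i in their forbidden locker. Any j of these fix j positions, leaving (9−j)! ways to fill the rest, and there are C(7,j) ways to pick which j.
By inclusion–exclusion, the number of valid placements is Σ_{j=0}^{7} (−1)^j C(7,j)·(9−j)!.
Computing: 362880 − 282240 + 105840 − 25200 + 4200 − 504 + 42 − 2 = 165016.

165016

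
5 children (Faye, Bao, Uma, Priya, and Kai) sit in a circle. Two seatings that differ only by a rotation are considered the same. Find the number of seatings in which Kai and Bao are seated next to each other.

Treat {Kai, Bao} as one unit (2 internal orders) and seat the resulting 4 units around the table: (3)! circular arrangements.
So 2 × (3)! = 2 × 6 = 12.

12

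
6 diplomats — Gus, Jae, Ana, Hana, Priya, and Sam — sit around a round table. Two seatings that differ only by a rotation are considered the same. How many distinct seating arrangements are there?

120

Around a circle, 6 distinct people have 6!/6 = (5)! = 120 rotationally distinct seatings.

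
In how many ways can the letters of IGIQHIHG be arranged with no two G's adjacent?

Total arrangements of IGIQHIHG: 8!/(3!·2!·2!) = 1680.
If the two G's are adjacent, glue them into one block, leaving 7 items to arrange: (7)!/(3!·2!) = 420 ways.
Hence 1680 − 420 = 1260.

1260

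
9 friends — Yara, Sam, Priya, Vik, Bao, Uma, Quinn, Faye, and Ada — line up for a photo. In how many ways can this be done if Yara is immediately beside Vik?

80640

Glue Yara and Vik into one block (2 internal orders), leaving 8 units to arrange in a row.
So the count is 2·(8)! = 80640.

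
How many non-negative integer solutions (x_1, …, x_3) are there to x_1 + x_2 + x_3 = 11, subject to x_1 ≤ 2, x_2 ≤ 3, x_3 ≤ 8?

By stars and bars, unrestricted non-negative solutions to x_1+…+x_3 = 11 number C(11+2,2) = 78.
Subtract solutions that violate a single cap (substitute x_i' = x_i − (cap_i+1)): x_1 ≥ 3 gives C(10,2) = 45; x_2 ≥ 4 gives C(9,2) = 36; x_3 ≥ 9 gives C(4,2) = 6. Together 87.
Add back pairs where two caps are both exceeded: 15 + 0 + 0 = 15.
By inclusion–exclusion the count is 78 − 87 + 15 = 6.

6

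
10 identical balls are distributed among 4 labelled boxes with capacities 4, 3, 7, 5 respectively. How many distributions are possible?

106

Without the upper bounds there are C(13,3) = 286 ways to split 10 among 4 boxes.
Subtract solutions that violate a single cap (substitute x_i' = x_i − (cap_i+1)): x_1 ≥ 5 gives C(8,3) = 56; x_2 ≥ 4 gives C(9,3) = 84; x_3 ≥ 8 gives C(5,3) = 10; x_4 ≥ 6 gives C(7,3) = 35. Together 185.
Add back pairs where two caps are both exceeded: 4 + 0 + 0 + 0 + 1 + 0 = 5.
By inclusion–exclusion the count is 286 − 185 + 5 = 106.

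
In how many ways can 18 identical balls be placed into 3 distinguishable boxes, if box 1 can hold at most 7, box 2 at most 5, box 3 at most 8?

6

Without the upper bounds there are C(20,2) = 190 ways to split 18 among 3 boxes.
Subtract solutions that violate a single cap (substitute x_i' = x_i − (cap_i+1)): x_1 ≥ 8 gives C(12,2) = 66; x_2 ≥ 6 gives C(14,2) = 91; x_3 ≥ 9 gives C(11,2) = 55. Together 212.
Add back pairs where two caps are both exceeded: 15 + 3 + 10 = 28.
By inclusion–exclusion the count is 190 − 212 + 28 = 6.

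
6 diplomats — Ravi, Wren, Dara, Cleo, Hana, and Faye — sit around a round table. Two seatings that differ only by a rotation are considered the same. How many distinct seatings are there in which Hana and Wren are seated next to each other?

Glue Hana and Wren into a block (2 internal orders). Seating 5 units around a circle gives (4)! arrangements.
So 2 × (4)! = 2 × 24 = 48.

48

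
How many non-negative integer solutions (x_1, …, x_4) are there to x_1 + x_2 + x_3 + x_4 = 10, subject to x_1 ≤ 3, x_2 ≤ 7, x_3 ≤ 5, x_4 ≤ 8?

154

Ignoring the caps, the number of non-negative solutions to x_1+…+x_4 = 10 is C(13,3) = 286.
Subtract solutions that violate a single cap (substitute x_i' = x_i − (cap_i+1)): x_1 ≥ 4 gives C(9,3) = 84; x_2 ≥ 8 gives C(5,3) = 10; x_3 ≥ 6 gives C(7,3) = 35; x_4 ≥ 9 gives C(4,3) = 4. Together 133.
Add back pairs where two caps are both exceeded: 0 + 1 + 0 + 0 + 0 + 0 = 1.
By inclusion–exclusion the count is 286 − 133 + 1 = 154.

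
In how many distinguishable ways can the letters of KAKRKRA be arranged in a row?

The 7 letters of KAKRKRA have repeats: A appearing twice, K appearing 3 times, and R appearing twice.
Dividing 7! = 5040 by 3!·2!·2! = 24 for the repeated letters gives 210.

210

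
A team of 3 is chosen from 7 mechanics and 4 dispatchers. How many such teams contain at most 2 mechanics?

130

Split by how many mechanics are chosen (0 through 2).
Sum: C(7,0)·C(4,3) + C(7,1)·C(4,2) + C(7,2)·C(4,1) = 4 + 42 + 84 = 130.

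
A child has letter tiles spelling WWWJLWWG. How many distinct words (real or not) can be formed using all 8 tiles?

336

Letter multiplicities in WWWJLWWG: G×1, J×1, L×1, W×5.
The number of distinct arrangements is 8!/(5!) = 40320/120 = 336.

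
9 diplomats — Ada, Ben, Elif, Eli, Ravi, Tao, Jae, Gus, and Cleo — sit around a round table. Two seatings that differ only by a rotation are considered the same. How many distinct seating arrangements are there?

40320

Fix one person's seat to break rotational symmetry; the remaining 8 people can be arranged in (8)! = 40320 ways.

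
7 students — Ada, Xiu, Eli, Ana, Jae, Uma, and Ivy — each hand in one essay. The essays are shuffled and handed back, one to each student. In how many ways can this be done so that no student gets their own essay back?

1854

This is the derangement count D_7: permutations of 7 items with no fixed point.
By inclusion–exclusion this is Σ_{j=0}^{7} (−1)^j C(7,j)·(7−j)!.
Computing: 5040 − 5040 + 2520 − 840 + 210 − 42 + 7 − 1 = 1854.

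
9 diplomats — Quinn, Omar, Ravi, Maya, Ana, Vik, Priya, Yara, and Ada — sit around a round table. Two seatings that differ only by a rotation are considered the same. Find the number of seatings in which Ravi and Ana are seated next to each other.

10080

Treat {Ravi, Ana} as one unit (2 internal orders) and seat the resulting 8 units around the table: (7)! circular arrangements.
So 2 × (7)! = 2 × 5040 = 10080.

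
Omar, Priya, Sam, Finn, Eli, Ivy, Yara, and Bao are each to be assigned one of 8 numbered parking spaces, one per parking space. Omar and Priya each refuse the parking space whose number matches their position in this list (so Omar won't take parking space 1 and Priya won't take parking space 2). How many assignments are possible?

Let Aᵢ (for i ∈ {1, 2}) be the placements that put person i in their forbidden parking space. Any j of these fix j positions, leaving (8−j)! ways to fill the rest, and there are C(2,j) ways to pick which j.
By inclusion–exclusion, the number of valid placements is Σ_{j=0}^{2} (−1)^j C(2,j)·(8−j)!.
Computing: 40320 − 10080 + 720 = 30960.

30960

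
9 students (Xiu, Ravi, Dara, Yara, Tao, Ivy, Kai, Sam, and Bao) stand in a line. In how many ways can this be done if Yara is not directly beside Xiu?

Of the 9! = 362880 arrangements, those with Yara and Xiu adjacent number 2 × 8! = 80640 (treat the pair as a block with 2 internal orders).
So 362880 − 80640 = 282240 arrangements keep them apart.

282240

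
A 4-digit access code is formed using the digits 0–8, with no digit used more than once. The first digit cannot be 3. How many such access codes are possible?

The first digit has 9−1 = 8 choices (anything except 3).
The remaining 3 digits are filled from the other 8 symbols without repetition: 8 × 7 × 6 = 336.
Total: 8 × 336 = 2688.

2688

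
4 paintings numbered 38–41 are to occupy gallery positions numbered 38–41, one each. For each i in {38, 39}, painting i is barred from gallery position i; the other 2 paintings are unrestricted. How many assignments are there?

14

Let Aᵢ (for i ∈ {38, 39}) be the placements that put painting i in its forbidden gallery position. Any j of these fix j positions, leaving (4−j)! ways to fill the rest, and there are C(2,j) ways to pick which j.
By inclusion–exclusion, the number of valid placements is Σ_{j=0}^{2} (−1)^j C(2,j)·(4−j)!.
Computing: 24 − 12 + 2 = 14.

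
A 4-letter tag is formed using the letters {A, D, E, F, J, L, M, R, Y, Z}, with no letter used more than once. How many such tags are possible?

5040

With no repetition, fill the 4 letters in order: 10 choices, then 9, down to 7.
10 × 9 × 8 × 7 = 5040.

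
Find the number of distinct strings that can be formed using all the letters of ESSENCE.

The 7 letters of ESSENCE have repeats: E appearing 3 times and S appearing twice.
The number of distinct arrangements is 7!/(3!·2!) = 5040/12 = 420.

420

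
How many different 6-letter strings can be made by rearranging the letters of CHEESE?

120

The 6 letters of CHEESE have repeats: E appearing 3 times.
The number of distinct arrangements is 6!/(3!) = 720/6 = 120.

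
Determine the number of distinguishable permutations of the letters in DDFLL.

30

DDFLL has 5 letters with D appearing twice and L appearing twice.
So there are 5! / (2!·2!) = 30 distinguishable arrangements.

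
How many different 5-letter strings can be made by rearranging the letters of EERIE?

20

The 5 letters of EERIE have repeats: E appearing 3 times.
Dividing 5! = 120 by 3! = 6 for the repeated letters gives 20.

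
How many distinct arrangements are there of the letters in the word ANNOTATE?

Letter multiplicities in ANNOTATE: A×2, E×1, N×2, O×1, T×2.
Dividing 8! = 40320 by 2!·2!·2! = 8 for the repeated letters gives 5040.

5040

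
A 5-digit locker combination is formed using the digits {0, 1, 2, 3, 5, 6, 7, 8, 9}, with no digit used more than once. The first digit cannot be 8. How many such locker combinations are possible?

13440

The first digit has 9−1 = 8 choices (anything except 8).
The remaining 4 digits are filled from the other 8 symbols without repetition: 8 × 7 × 6 × 5 = 1680.
Total: 8 × 1680 = 13440.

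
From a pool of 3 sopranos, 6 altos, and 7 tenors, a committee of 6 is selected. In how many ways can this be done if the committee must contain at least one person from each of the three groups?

6006

With no constraint there are C(16,6) = 8008 possible selections.
Selections missing a whole group: no sopranos → C(13,6) = 1716; no altos → C(10,6) = 210; no tenors → C(9,6) = 84.
Add back selections omitting two groups (i.e. drawn from a single group): C(3,6) + C(6,6) + C(7,6) = 8.
By inclusion–exclusion: 8008 − 2010 + 8 = 6006.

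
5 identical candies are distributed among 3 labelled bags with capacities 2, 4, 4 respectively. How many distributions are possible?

Ignoring the caps, the number of non-negative solutions to x_1+…+x_3 = 5 is C(7,2) = 21.
Subtract solutions that violate a single cap (substitute x_i' = x_i − (cap_i+1)): x_1 ≥ 3 gives C(4,2) = 6; x_2 ≥ 5 gives C(2,2) = 1; x_3 ≥ 5 gives C(2,2) = 1. Together 8.
No two caps can be exceeded simultaneously, so the pair terms are all 0.
By inclusion–exclusion the count is 21 − 8 + 0 = 13.

13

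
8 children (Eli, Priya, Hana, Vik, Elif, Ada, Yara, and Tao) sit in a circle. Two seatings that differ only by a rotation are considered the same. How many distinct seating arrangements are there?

Fix one person's seat to break rotational symmetry; the remaining 7 people can be arranged in (7)! = 5040 ways.

5040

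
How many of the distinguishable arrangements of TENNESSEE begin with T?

With the first slot taken by T, it remains to arrange the other 8 letters (ENNESSEE).
Those 8 letters have E appearing 4 times, N appearing twice, and S appearing twice, giving (8)!/(4!·2!·2!) = 420.

420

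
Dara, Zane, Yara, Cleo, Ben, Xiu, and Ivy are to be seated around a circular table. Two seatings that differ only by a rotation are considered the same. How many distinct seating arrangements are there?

720

Seat Dara anywhere (absorbing the rotational symmetry), then permute the other 6: (6)! = 720.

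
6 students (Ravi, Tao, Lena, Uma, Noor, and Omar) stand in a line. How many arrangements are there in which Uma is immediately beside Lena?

240

Treat {Uma, Lena} as a single unit. There are 5 units to order, and the pair itself can be ordered 2 ways.
That gives 2 × 5! = 2 × 120 = 240.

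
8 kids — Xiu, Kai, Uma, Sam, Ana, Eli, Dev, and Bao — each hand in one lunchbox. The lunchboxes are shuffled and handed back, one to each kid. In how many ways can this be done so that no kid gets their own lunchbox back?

14833

This is the derangement count D_8: permutations of 8 items with no fixed point.
By inclusion–exclusion this is Σ_{j=0}^{8} (−1)^j C(8,j)·(8−j)!.
Computing: 40320 − 40320 + 20160 − 6720 + 1680 − 336 + 56 − 8 + 1 = 14833.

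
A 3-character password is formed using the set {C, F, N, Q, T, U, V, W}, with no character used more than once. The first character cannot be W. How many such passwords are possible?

The first character has 8−1 = 7 choices (anything except W).
The remaining 2 characters are filled from the other 7 symbols without repetition: 7 × 6 = 42.
Total: 7 × 42 = 294.

294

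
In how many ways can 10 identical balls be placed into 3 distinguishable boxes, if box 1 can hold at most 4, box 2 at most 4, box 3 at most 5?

By stars and bars, unrestricted non-negative solutions to x_1+…+x_3 = 10 number C(10+2,2) = 66.
Subtract solutions that violate a single cap (substitute x_i' = x_i − (cap_i+1)): x_1 ≥ 5 gives C(7,2) = 21; x_2 ≥ 5 gives C(7,2) = 21; x_3 ≥ 6 gives C(6,2) = 15. Together 57.
Add back pairs where two caps are both exceeded: 1 + 0 + 0 = 1.
By inclusion–exclusion the count is 66 − 57 + 1 = 10.

10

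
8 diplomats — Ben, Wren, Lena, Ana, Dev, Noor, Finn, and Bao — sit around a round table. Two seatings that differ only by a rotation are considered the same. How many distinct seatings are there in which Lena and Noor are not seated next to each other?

3600

All circular seatings of 8 people number (7)! = 5040.
Those with Lena next to Noor: fuse the pair into one unit and seat 7 units around a circle — 2·(6)! = 1440.
Subtracting, 5040 − 1440 = 3600.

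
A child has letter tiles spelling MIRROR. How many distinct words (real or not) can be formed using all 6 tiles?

120

MIRROR has 6 letters with R appearing 3 times.
Dividing 6! = 720 by 3! = 6 for the repeated letters gives 120.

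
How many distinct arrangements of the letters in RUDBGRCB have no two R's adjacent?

7560

There are 8!/(2!·2!) = 10080 arrangements of RUDBGRCB in total.
Arrangements with the R's together: treat RR as one letter, giving (7)!/(2!) = 2520.
Subtracting, 10080 − 2520 = 7560 arrangements keep the R's apart.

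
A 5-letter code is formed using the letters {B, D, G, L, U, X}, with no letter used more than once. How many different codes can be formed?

720

With no repetition, fill the 5 letters in order: 6 choices, then 5, down to 2.
6 × 5 × 4 × 3 × 2 = 720.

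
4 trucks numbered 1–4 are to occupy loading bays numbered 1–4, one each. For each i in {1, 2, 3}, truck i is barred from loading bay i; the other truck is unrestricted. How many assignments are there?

Let Aᵢ (for i ∈ {1, 2, 3}) be the placements that put truck i in its forbidden loading bay. Any j of these fix j positions, leaving (4−j)! ways to fill the rest, and there are C(3,j) ways to pick which j.
By inclusion–exclusion, the number of valid placements is Σ_{j=0}^{3} (−1)^j C(3,j)·(4−j)!.
Computing: 24 − 18 + 6 − 1 = 11.

11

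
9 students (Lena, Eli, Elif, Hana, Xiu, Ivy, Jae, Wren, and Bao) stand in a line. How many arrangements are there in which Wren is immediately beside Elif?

Place the 7 others and the Wren-Elif pair as 8 objects in a line; the pair has 2 internal arrangements.
That gives 2 × 8! = 2 × 40320 = 80640.

80640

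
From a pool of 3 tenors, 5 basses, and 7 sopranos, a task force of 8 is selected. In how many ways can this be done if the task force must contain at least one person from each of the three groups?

5894

Unrestricted: C(15,8) = 6435 ways to pick any 8 of the 15.
Selections missing a whole group: no tenors → C(12,8) = 495; no basses → C(10,8) = 45; no sopranos → C(8,8) = 1.
Add back selections omitting two groups (i.e. drawn from a single group): C(3,8) + C(5,8) + C(7,8) = 0.
By inclusion–exclusion: 6435 − 541 + 0 = 5894.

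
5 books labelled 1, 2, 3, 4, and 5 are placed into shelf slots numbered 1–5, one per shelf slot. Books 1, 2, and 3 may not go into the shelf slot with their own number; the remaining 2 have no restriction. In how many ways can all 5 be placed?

64

Let Aᵢ (for i ∈ {1, 2, 3}) be the placements that put book i in its forbidden shelf slot. Any j of these fix j positions, leaving (5−j)! ways to fill the rest, and there are C(3,j) ways to pick which j.
By inclusion–exclusion, the number of valid placements is Σ_{j=0}^{3} (−1)^j C(3,j)·(5−j)!.
Computing: 120 − 72 + 18 − 2 = 64.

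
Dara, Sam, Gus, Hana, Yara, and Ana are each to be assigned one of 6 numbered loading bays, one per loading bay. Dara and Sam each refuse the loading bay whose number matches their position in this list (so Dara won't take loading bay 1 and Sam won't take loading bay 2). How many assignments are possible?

504

Let Aᵢ (for i ∈ {1, 2}) be the placements that put person i in their forbidden loading bay. Any j of these fix j positions, leaving (6−j)! ways to fill the rest, and there are C(2,j) ways to pick which j.
By inclusion–exclusion, the number of valid placements is Σ_{j=0}^{2} (−1)^j C(2,j)·(6−j)!.
Computing: 720 − 240 + 24 = 504.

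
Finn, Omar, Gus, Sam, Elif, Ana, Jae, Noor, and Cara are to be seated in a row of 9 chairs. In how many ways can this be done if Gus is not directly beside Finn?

There are 9! = 362880 arrangements in all. If Gus and Finn are adjacent, merging them into one block gives 2·(8)! = 80640 arrangements.
So 362880 − 80640 = 282240 arrangements keep them apart.

282240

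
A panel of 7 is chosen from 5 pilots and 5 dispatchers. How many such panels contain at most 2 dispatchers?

Split by how many dispatchers are chosen (0 through 2).
Sum: C(5,0)·C(5,7) + C(5,1)·C(5,6) + C(5,2)·C(5,5) = 0 + 0 + 10 = 10.

10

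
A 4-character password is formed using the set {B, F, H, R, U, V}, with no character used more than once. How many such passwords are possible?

Choose and order 4 of the 6 symbols: the first character has 6 options, the next 5, then 4, 3.
6 × 5 × 4 × 3 = 360.

360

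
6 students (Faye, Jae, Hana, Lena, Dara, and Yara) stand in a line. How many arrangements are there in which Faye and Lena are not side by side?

480

There are 6! = 720 arrangements in all. If Faye and Lena are adjacent, merging them into one block gives 2·(5)! = 240 arrangements.
Complementary counting: 720 − 240 = 480.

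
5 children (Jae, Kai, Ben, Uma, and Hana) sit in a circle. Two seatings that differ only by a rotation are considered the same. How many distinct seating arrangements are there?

24

Around a circle, 5 distinct people have 5!/5 = (4)! = 24 rotationally distinct seatings.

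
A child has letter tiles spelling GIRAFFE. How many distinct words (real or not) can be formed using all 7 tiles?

Letter multiplicities in GIRAFFE: A×1, E×1, F×2, G×1, I×1, R×1.
So there are 7! / (2!) = 2520 distinguishable arrangements.

2520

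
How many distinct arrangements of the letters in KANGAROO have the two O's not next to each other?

There are 8!/(2!·2!) = 10080 arrangements of KANGAROO in total.
Arrangements with the O's together: treat OO as one letter, giving (7)!/(2!) = 2520.
Hence 10080 − 2520 = 7560.

7560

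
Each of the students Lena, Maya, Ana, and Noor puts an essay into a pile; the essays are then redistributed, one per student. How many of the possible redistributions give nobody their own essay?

9

Let Aᵢ be the assignments in which student i gets their own essay. We want the size of the complement of A₁∪…∪A_4.
By inclusion–exclusion this is Σ_{j=0}^{4} (−1)^j C(4,j)·(4−j)!.
Computing: 24 − 24 + 12 − 4 + 1 = 9.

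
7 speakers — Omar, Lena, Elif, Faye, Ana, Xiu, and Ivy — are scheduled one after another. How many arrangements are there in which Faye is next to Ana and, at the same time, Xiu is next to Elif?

Treat {Faye,Ana} as one block (2 orders) and {Xiu,Elif} as another (2 orders).
That leaves 5 units to arrange: 2 × 2 × 5! = 4 × 120 = 480.

480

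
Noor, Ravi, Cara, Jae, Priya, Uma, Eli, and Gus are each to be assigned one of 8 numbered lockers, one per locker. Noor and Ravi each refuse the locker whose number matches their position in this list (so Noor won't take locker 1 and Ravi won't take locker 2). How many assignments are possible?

30960

Let Aᵢ (for i ∈ {1, 2}) be the placements that put person i in their forbidden locker. Any j of these fix j positions, leaving (8−j)! ways to fill the rest, and there are C(2,j) ways to pick which j.
By inclusion–exclusion, the number of valid placements is Σ_{j=0}^{2} (−1)^j C(2,j)·(8−j)!.
Computing: 40320 − 10080 + 720 = 30960.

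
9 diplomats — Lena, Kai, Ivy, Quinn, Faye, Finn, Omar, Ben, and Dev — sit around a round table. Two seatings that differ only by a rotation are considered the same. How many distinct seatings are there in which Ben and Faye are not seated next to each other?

All circular seatings of 9 people number (8)! = 40320.
Those with Ben next to Faye: fuse the pair into one unit and seat 8 units around a circle — 2·(7)! = 10080.
Subtracting, 40320 − 10080 = 30240.

30240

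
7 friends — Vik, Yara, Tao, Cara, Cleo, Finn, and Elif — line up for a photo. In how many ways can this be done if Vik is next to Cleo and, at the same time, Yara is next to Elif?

480

Treat {Vik,Cleo} as one block (2 orders) and {Yara,Elif} as another (2 orders).
That leaves 5 units to arrange: 2 × 2 × 5! = 4 × 120 = 480.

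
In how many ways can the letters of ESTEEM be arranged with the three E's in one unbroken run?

24

Treat the 3 copies of E as a single block. The multiset to arrange is then {EEE, M, S, T}, 4 items in all.
All 4 items are distinct, so there are (4)! = 24 arrangements.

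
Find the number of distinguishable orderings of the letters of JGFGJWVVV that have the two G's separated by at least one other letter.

11760

Total arrangements of JGFGJWVVV: 9!/(3!·2!·2!) = 15120.
Arrangements with the G's together: treat GG as one letter, giving (8)!/(3!·2!) = 3360.
Subtracting, 15120 − 3360 = 11760 arrangements keep the G's apart.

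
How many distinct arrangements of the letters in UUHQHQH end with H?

90

Fix H in the last position and arrange the remaining 6 letters.
Those 6 letters have H appearing twice, Q appearing twice, and U appearing twice, giving (6)!/(2!·2!·2!) = 90.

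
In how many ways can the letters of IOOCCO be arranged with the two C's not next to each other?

40

Total arrangements of IOOCCO: 6!/(3!·2!) = 60.
If the two C's are adjacent, glue them into one block, leaving 5 items to arrange: (5)!/(3!) = 20 ways.
Subtracting, 60 − 20 = 40 arrangements keep the C's apart.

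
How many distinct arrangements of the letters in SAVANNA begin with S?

With the first slot taken by S, it remains to arrange the other 6 letters (AVANNA).
Those 6 letters have A appearing 3 times and N appearing twice, giving (6)!/(3!·2!) = 60.

60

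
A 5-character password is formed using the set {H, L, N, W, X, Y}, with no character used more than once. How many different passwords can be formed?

720

Choose and order 5 of the 6 symbols: the first character has 6 options, the next 5, and so on down to 2.
6 × 5 × 4 × 3 × 2 = 720.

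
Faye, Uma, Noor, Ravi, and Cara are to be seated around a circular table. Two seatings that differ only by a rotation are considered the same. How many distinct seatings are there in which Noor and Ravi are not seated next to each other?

Without the restriction there are (4)! = 24 seatings.
Seatings with Noor beside Ravi: treat them as a block with 2 internal orders, giving 2 × (3)! = 12.
Subtracting, 24 − 12 = 12.

12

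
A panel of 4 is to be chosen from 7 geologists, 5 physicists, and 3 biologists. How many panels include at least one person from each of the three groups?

Total 4-person selections from all 15: C(15,4) = 1365.
Selections missing a whole group: no geologists → C(8,4) = 70; no physicists → C(10,4) = 210; no biologists → C(12,4) = 495.
Add back selections omitting two groups (i.e. drawn from a single group): C(7,4) + C(5,4) + C(3,4) = 40.
By inclusion–exclusion: 1365 − 775 + 40 = 630.

630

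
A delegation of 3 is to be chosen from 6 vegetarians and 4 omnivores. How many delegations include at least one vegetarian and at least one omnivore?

Unrestricted: C(10,3) = 120 ways to pick any 3 of the 10.
Subtract selections that omit an entire group: no vegetarians → C(4,3) = 4; no omnivores → C(6,3) = 20.
Both groups omitted at once is impossible, so 120 − 24 = 96.

96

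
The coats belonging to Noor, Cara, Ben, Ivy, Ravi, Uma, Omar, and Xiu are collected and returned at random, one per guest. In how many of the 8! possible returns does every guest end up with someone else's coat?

14833

This is the derangement count D_8: permutations of 8 items with no fixed point.
By inclusion–exclusion this is Σ_{j=0}^{8} (−1)^j C(8,j)·(8−j)!.
Computing: 40320 − 40320 + 20160 − 6720 + 1680 − 336 + 56 − 8 + 1 = 14833.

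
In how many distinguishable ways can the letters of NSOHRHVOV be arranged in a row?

The 9 letters of NSOHRHVOV have repeats: H appearing twice, O appearing twice, and V appearing twice.
So there are 9! / (2!·2!·2!) = 45360 distinguishable arrangements.

45360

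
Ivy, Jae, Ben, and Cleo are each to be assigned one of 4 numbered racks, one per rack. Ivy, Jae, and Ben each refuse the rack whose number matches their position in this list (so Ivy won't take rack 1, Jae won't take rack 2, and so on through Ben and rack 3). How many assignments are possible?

Let Aᵢ (for i ∈ {1, 2, 3}) be the placements that put person i in their forbidden rack. Any j of these fix j positions, leaving (4−j)! ways to fill the rest, and there are C(3,j) ways to pick which j.
By inclusion–exclusion, the number of valid placements is Σ_{j=0}^{3} (−1)^j C(3,j)·(4−j)!.
Computing: 24 − 18 + 6 − 1 = 11.

11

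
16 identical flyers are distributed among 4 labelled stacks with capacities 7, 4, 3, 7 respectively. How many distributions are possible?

51

Without the upper bounds there are C(19,3) = 969 ways to split 16 among 4 stacks.
Subtract solutions that violate a single cap (substitute x_i' = x_i − (cap_i+1)): x_1 ≥ 8 gives C(11,3) = 165; x_2 ≥ 5 gives C(14,3) = 364; x_3 ≥ 4 gives C(15,3) = 455; x_4 ≥ 8 gives C(11,3) = 165. Together 1149.
Add back pairs where two caps are both exceeded: 20 + 35 + 1 + 120 + 20 + 35 = 231.
By inclusion–exclusion the count is 969 − 1149 + 231 = 51.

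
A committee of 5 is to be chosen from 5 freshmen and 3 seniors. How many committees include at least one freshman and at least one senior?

55

Total 5-person selections from all 8: C(8,5) = 56.
Subtract selections that omit an entire group: no freshmen → C(3,5) = 0; no seniors → C(5,5) = 1.
Both groups omitted at once is impossible, so 56 − 1 = 55.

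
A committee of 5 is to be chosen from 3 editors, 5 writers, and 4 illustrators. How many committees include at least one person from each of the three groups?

590

Total 5-person selections from all 12: C(12,5) = 792.
Subtract selections that omit an entire group: no editors → C(9,5) = 126; no writers → C(7,5) = 21; no illustrators → C(8,5) = 56.
Add back selections omitting two groups (i.e. drawn from a single group): C(3,5) + C(5,5) + C(4,5) = 1.
By inclusion–exclusion: 792 − 203 + 1 = 590.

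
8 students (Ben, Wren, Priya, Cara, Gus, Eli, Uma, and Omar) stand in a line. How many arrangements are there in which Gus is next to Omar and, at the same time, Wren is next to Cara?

Treat {Gus,Omar} as one block (2 orders) and {Wren,Cara} as another (2 orders).
That leaves 6 units to arrange: 2 × 2 × 6! = 4 × 720 = 2880.

2880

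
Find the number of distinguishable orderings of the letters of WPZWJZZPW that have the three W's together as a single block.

420

Treat the 3 copies of W as a single block. The multiset to arrange is then {WWW, J, P, P, Z, Z, Z}, 7 items in all.
That gives (7)!/(3!·2!) = 420 arrangements.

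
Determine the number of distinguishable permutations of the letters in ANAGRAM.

840

Letter multiplicities in ANAGRAM: A×3, G×1, M×1, N×1, R×1.
So there are 7! / (3!) = 840 distinguishable arrangements.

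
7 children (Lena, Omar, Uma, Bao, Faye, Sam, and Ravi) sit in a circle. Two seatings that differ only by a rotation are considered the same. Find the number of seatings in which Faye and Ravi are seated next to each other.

240

Glue Faye and Ravi into a block (2 internal orders). Seating 6 units around a circle gives (5)! arrangements.
So 2 × (5)! = 2 × 120 = 240.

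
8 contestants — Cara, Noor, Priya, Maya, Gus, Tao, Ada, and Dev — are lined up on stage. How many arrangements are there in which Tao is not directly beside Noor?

There are 8! = 40320 arrangements in all. If Tao and Noor are adjacent, merging them into one block gives 2·(7)! = 10080 arrangements.
So 40320 − 10080 = 30240 arrangements keep them apart.

30240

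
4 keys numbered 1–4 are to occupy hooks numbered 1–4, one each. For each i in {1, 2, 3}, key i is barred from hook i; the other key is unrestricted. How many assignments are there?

Let Aᵢ (for i ∈ {1, 2, 3}) be the placements that put key i in its forbidden hook. Any j of these fix j positions, leaving (4−j)! ways to fill the rest, and there are C(3,j) ways to pick which j.
By inclusion–exclusion, the number of valid placements is Σ_{j=0}^{3} (−1)^j C(3,j)·(4−j)!.
Computing: 24 − 18 + 6 − 1 = 11.

11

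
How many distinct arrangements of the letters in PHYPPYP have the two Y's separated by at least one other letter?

There are 7!/(4!·2!) = 105 arrangements of PHYPPYP in total.
Arrangements with the Y's together: treat YY as one letter, giving (6)!/(4!) = 30.
Hence 105 − 30 = 75.

75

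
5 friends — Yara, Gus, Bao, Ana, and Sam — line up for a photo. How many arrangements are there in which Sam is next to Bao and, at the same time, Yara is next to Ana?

Treat {Sam,Bao} as one block (2 orders) and {Yara,Ana} as another (2 orders).
That leaves 3 units to arrange: 2 × 2 × 3! = 4 × 6 = 24.

24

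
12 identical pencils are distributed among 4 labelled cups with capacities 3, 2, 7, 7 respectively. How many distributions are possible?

By stars and bars, unrestricted non-negative solutions to x_1+…+x_4 = 12 number C(12+3,3) = 455.
Subtract solutions that violate a single cap (substitute x_i' = x_i − (cap_i+1)): x_1 ≥ 4 gives C(11,3) = 165; x_2 ≥ 3 gives C(12,3) = 220; x_3 ≥ 8 gives C(7,3) = 35; x_4 ≥ 8 gives C(7,3) = 35. Together 455.
Add back pairs where two caps are both exceeded: 56 + 1 + 1 + 4 + 4 + 0 = 66.
By inclusion–exclusion the count is 455 − 455 + 66 = 66.

66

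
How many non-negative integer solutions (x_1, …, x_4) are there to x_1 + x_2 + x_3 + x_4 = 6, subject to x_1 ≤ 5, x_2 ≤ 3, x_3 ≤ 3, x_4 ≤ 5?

Ignoring the caps, the number of non-negative solutions to x_1+…+x_4 = 6 is C(9,3) = 84.
Subtract solutions that violate a single cap (substitute x_i' = x_i − (cap_i+1)): x_1 ≥ 6 gives C(3,3) = 1; x_2 ≥ 4 gives C(5,3) = 10; x_3 ≥ 4 gives C(5,3) = 10; x_4 ≥ 6 gives C(3,3) = 1. Together 22.
No two caps can be exceeded simultaneously, so the pair terms are all 0.
By inclusion–exclusion the count is 84 − 22 + 0 = 62.

62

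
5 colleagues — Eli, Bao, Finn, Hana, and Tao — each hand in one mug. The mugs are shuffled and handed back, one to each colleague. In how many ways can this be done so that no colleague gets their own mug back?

Let Aᵢ be the assignments in which colleague i gets their own mug. We want the size of the complement of A₁∪…∪A_5.
By inclusion–exclusion this is Σ_{j=0}^{5} (−1)^j C(5,j)·(5−j)!.
Computing: 120 − 120 + 60 − 20 + 5 − 1 = 44.

44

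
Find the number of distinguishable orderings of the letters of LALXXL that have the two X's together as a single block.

20

Treat the 2 copies of X as a single block. The multiset to arrange is then {XX, A, L, L, L}, 5 items in all.
That gives (5)!/(3!) = 20 arrangements.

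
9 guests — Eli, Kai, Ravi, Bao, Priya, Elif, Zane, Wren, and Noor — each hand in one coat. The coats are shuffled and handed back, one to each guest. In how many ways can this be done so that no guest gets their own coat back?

133496

This is the derangement count D_9: permutations of 9 items with no fixed point.
By inclusion–exclusion this is Σ_{j=0}^{9} (−1)^j C(9,j)·(9−j)!.
Computing: 362880 − 362880 + 181440 − 60480 + 15120 − 3024 + 504 − 72 + 9 − 1 = 133496.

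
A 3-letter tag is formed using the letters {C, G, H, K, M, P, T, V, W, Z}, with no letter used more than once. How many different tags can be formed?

720

With no repetition, fill the 3 letters in order: 10 choices, then 9, down to 8.
That product is 10 × 9 × 8 = 720.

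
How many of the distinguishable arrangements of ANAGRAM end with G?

Fix G in the last position and arrange the remaining 6 letters.
Those 6 letters have A appearing 3 times, giving (6)!/(3!) = 120.

120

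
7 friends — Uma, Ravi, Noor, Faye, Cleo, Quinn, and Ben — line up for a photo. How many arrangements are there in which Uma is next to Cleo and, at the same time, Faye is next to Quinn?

480

Treat {Uma,Cleo} as one block (2 orders) and {Faye,Quinn} as another (2 orders).
That leaves 5 units to arrange: 2 × 2 × 5! = 4 × 120 = 480.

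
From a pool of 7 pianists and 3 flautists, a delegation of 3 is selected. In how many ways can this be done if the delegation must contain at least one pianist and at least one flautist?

84

Total 3-person selections from all 10: C(10,3) = 120.
Subtract selections that omit an entire group: no pianists → C(3,3) = 1; no flautists → C(7,3) = 35.
Both groups omitted at once is impossible, so 120 − 36 = 84.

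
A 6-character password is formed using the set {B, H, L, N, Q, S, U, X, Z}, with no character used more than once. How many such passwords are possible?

60480

This is a permutation of 6 out of 9: P(9,6) = 9!/3!.
That product is 9 × 8 × 7 × 6 × 5 × 4 = 60480.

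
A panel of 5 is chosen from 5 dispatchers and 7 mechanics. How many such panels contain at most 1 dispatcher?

Split by how many dispatchers are chosen (0 through 1).
Sum: C(5,0)·C(7,5) + C(5,1)·C(7,4) = 21 + 175 = 196.

196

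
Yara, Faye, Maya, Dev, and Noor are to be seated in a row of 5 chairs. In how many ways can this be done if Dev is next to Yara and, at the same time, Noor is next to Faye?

24

Treat {Dev,Yara} as one block (2 orders) and {Noor,Faye} as another (2 orders).
That leaves 3 units to arrange: 2 × 2 × 3! = 4 × 6 = 24.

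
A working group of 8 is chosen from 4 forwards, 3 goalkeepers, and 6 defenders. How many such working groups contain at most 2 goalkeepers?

Split by how many goalkeepers are chosen (0 through 2).
Sum: C(3,0)·C(10,8) + C(3,1)·C(10,7) + C(3,2)·C(10,6) = 45 + 360 + 630 = 1035.

1035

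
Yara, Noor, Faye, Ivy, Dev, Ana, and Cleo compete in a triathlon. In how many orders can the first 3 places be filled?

210

There are 7 choices for 1st place, 6 for 2nd, and 5 for 3rd.
That gives 7 × 6 × 5 = 210.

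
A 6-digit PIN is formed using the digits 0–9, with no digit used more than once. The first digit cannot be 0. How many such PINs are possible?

136080

The first digit has 10−1 = 9 choices (anything except 0).
The remaining 5 digits are filled from the other 9 symbols without repetition: 9 × 8 × 7 × 6 × 5 = 15120.
Total: 9 × 15120 = 136080.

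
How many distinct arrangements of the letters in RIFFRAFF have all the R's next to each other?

Treat the 2 copies of R as a single block. The multiset to arrange is then {RR, A, F, F, F, F, I}, 7 items in all.
That gives (7)!/(4!) = 210 arrangements.

210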